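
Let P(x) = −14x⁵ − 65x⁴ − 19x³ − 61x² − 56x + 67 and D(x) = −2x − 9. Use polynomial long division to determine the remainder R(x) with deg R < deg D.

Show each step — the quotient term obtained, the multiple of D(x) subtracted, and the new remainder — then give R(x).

Step 1: lead(−14x⁵ − 65x⁴ − 19x³ − 61x² − 56x + 67) ÷ lead(D) = −14x⁵ ÷ −2x = 7x⁴. Subtract (7x⁴)·D = −14x⁵ − 63x⁴. Remainder: −2x⁴ − 19x³ − 61x² − 56x + 67.
Step 2: lead(−2x⁴ − 19x³ − 61x² − 56x + 67) ÷ lead(D) = −2x⁴ ÷ −2x = x³. Subtract (x³)·D = −2x⁴ − 9x³. Remainder: −10x³ − 61x² − 56x + 67.
Step 3: lead(−10x³ − 61x² − 56x + 67) ÷ lead(D) = −10x³ ÷ −2x = 5x². Subtract (5x²)·D = −10x³ − 45x². Remainder: −16x² − 56x + 67.
Step 4: lead(−16x² − 56x + 67) ÷ lead(D) = −16x² ÷ −2x = 8x. Subtract (8x)·D = −16x² − 72x. Remainder: 16x + 67.
Step 5: lead(16x + 67) ÷ lead(D) = 16x ÷ −2x = −8. Subtract (−8)·D = 16x + 72. Remainder: −5.

R(x) = −5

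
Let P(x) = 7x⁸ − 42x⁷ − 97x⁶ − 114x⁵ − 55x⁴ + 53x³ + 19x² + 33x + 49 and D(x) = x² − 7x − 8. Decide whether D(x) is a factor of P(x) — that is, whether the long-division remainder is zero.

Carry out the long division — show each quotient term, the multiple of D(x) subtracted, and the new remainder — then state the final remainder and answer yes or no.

R(x) = −7, so D(x) is not a factor of P(x). no

Step 1: lead(7x⁸ − 42x⁷ − 97x⁶ − 114x⁵ − 55x⁴ + 53x³ + 19x² + 33x + 49) ÷ lead(D) = 7x⁸ ÷ x² = 7x⁶. Subtract (7x⁶)·D = 7x⁸ − 49x⁷ − 56x⁶. Remainder: 7x⁷ − 41x⁶ − 114x⁵ − 55x⁴ + 53x³ + 19x² + 33x + 49.
Step 2: lead(7x⁷ − 41x⁶ − 114x⁵ − 55x⁴ + 53x³ + 19x² + 33x + 49) ÷ lead(D) = 7x⁷ ÷ x² = 7x⁵. Subtract (7x⁵)·D = 7x⁷ − 49x⁶ − 56x⁵. Remainder: 8x⁶ − 58x⁵ − 55x⁴ + 53x³ + 19x² + 33x + 49.
Step 3: lead(8x⁶ − 58x⁵ − 55x⁴ + 53x³ + 19x² + 33x + 49) ÷ lead(D) = 8x⁶ ÷ x² = 8x⁴. Subtract (8x⁴)·D = 8x⁶ − 56x⁵ − 64x⁴. Remainder: −2x⁵ + 9x⁴ + 53x³ + 19x² + 33x + 49.
Step 4: lead(−2x⁵ + 9x⁴ + 53x³ + 19x² + 33x + 49) ÷ lead(D) = −2x⁵ ÷ x² = −2x³. Subtract (−2x³)·D = −2x⁵ + 14x⁴ + 16x³. Remainder: −5x⁴ + 37x³ + 19x² + 33x + 49.
Step 5: lead(−5x⁴ + 37x³ + 19x² + 33x + 49) ÷ lead(D) = −5x⁴ ÷ x² = −5x². Subtract (−5x²)·D = −5x⁴ + 35x³ + 40x². Remainder: 2x³ − 21x² + 33x + 49.
Step 6: lead(2x³ − 21x² + 33x + 49) ÷ lead(D) = 2x³ ÷ x² = 2x. Subtract (2x)·D = 2x³ − 14x² − 16x. Remainder: −7x² + 49x + 49.
Step 7: lead(−7x² + 49x + 49) ÷ lead(D) = −7x² ÷ x² = −7. Subtract (−7)·D = −7x² + 49x + 56. Remainder: −7.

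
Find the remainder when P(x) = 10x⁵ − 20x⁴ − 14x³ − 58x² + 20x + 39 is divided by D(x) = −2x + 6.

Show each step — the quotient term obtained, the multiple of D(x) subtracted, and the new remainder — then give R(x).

R(x) = 9

Step 1: lead(10x⁵ − 20x⁴ − 14x³ − 58x² + 20x + 39) ÷ lead(D) = 10x⁵ ÷ −2x = −5x⁴. Subtract (−5x⁴)·D = 10x⁵ − 30x⁴. Remainder: 10x⁴ − 14x³ − 58x² + 20x + 39.
Step 2: lead(10x⁴ − 14x³ − 58x² + 20x + 39) ÷ lead(D) = 10x⁴ ÷ −2x = −5x³. Subtract (−5x³)·D = 10x⁴ − 30x³. Remainder: 16x³ − 58x² + 20x + 39.
Step 3: lead(16x³ − 58x² + 20x + 39) ÷ lead(D) = 16x³ ÷ −2x = −8x². Subtract (−8x²)·D = 16x³ − 48x². Remainder: −10x² + 20x + 39.
Step 4: lead(−10x² + 20x + 39) ÷ lead(D) = −10x² ÷ −2x = 5x. Subtract (5x)·D = −10x² + 30x. Remainder: −10x + 39.
Step 5: lead(−10x + 39) ÷ lead(D) = −10x ÷ −2x = 5. Subtract (5)·D = −10x + 30. Remainder: 9.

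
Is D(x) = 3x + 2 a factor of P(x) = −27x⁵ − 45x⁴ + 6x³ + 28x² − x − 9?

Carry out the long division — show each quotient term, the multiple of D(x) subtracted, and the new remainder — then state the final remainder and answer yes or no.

Step 1: lead(−27x⁵ − 45x⁴ + 6x³ + 28x² − x − 9) ÷ lead(D) = −27x⁵ ÷ 3x = −9x⁴. Subtract (−9x⁴)·D = −27x⁵ − 18x⁴. Remainder: −27x⁴ + 6x³ + 28x² − x − 9.
Step 2: lead(−27x⁴ + 6x³ + 28x² − x − 9) ÷ lead(D) = −27x⁴ ÷ 3x = −9x³. Subtract (−9x³)·D = −27x⁴ − 18x³. Remainder: 24x³ + 28x² − x − 9.
Step 3: lead(24x³ + 28x² − x − 9) ÷ lead(D) = 24x³ ÷ 3x = 8x². Subtract (8x²)·D = 24x³ + 16x². Remainder: 12x² − x − 9.
Step 4: lead(12x² − x − 9) ÷ lead(D) = 12x² ÷ 3x = 4x. Subtract (4x)·D = 12x² + 8x. Remainder: −9x − 9.
Step 5: lead(−9x − 9) ÷ lead(D) = −9x ÷ 3x = −3. Subtract (−3)·D = −9x − 6. Remainder: −3.

R(x) = −3, so D(x) is not a factor of P(x). no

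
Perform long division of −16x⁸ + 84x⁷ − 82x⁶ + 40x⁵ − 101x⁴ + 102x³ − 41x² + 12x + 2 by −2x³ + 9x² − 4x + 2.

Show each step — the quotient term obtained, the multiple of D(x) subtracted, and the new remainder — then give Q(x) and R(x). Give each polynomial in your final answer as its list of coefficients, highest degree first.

Q = [8, -6, -2, -9, 8, 1]; R = [0]

Step 1: lead(−16x⁸ + 84x⁷ − 82x⁶ + 40x⁵ − 101x⁴ + 102x³ − 41x² + 12x + 2) ÷ lead(D) = −16x⁸ ÷ −2x³ = 8x⁵. Subtract (8x⁵)·D = −16x⁸ + 72x⁷ − 32x⁶ + 16x⁵. Remainder: 12x⁷ − 50x⁶ + 24x⁵ − 101x⁴ + 102x³ − 41x² + 12x + 2.
Step 2: lead(12x⁷ − 50x⁶ + 24x⁵ − 101x⁴ + 102x³ − 41x² + 12x + 2) ÷ lead(D) = 12x⁷ ÷ −2x³ = −6x⁴. Subtract (−6x⁴)·D = 12x⁷ − 54x⁶ + 24x⁵ − 12x⁴. Remainder: 4x⁶ − 89x⁴ + 102x³ − 41x² + 12x + 2.
Step 3: lead(4x⁶ − 89x⁴ + 102x³ − 41x² + 12x + 2) ÷ lead(D) = 4x⁶ ÷ −2x³ = −2x³. Subtract (−2x³)·D = 4x⁶ − 18x⁵ + 8x⁴ − 4x³. Remainder: 18x⁵ − 97x⁴ + 106x³ − 41x² + 12x + 2.
Step 4: lead(18x⁵ − 97x⁴ + 106x³ − 41x² + 12x + 2) ÷ lead(D) = 18x⁵ ÷ −2x³ = −9x². Subtract (−9x²)·D = 18x⁵ − 81x⁴ + 36x³ − 18x². Remainder: −16x⁴ + 70x³ − 23x² + 12x + 2.
Step 5: lead(−16x⁴ + 70x³ − 23x² + 12x + 2) ÷ lead(D) = −16x⁴ ÷ −2x³ = 8x. Subtract (8x)·D = −16x⁴ + 72x³ − 32x² + 16x. Remainder: −2x³ + 9x² − 4x + 2.
Step 6: lead(−2x³ + 9x² − 4x + 2) ÷ lead(D) = −2x³ ÷ −2x³ = 1. Subtract (1)·D = −2x³ + 9x² − 4x + 2. Remainder: 0.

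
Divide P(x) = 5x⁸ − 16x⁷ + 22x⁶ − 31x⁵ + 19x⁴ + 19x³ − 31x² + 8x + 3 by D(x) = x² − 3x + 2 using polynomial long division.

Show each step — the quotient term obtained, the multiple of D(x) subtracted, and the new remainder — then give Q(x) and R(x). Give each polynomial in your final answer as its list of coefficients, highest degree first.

Q = [5, -1, 9, -2, -5, 8, 3]; R = [1, -3]

Step 1: lead(5x⁸ − 16x⁷ + 22x⁶ − 31x⁵ + 19x⁴ + 19x³ − 31x² + 8x + 3) ÷ lead(D) = 5x⁸ ÷ x² = 5x⁶. Subtract (5x⁶)·D = 5x⁸ − 15x⁷ + 10x⁶. Remainder: −x⁷ + 12x⁶ − 31x⁵ + 19x⁴ + 19x³ − 31x² + 8x + 3.
Step 2: lead(−x⁷ + 12x⁶ − 31x⁵ + 19x⁴ + 19x³ − 31x² + 8x + 3) ÷ lead(D) = −x⁷ ÷ x² = −x⁵. Subtract (−x⁵)·D = −x⁷ + 3x⁶ − 2x⁵. Remainder: 9x⁶ − 29x⁵ + 19x⁴ + 19x³ − 31x² + 8x + 3.
Step 3: lead(9x⁶ − 29x⁵ + 19x⁴ + 19x³ − 31x² + 8x + 3) ÷ lead(D) = 9x⁶ ÷ x² = 9x⁴. Subtract (9x⁴)·D = 9x⁶ − 27x⁵ + 18x⁴. Remainder: −2x⁵ + x⁴ + 19x³ − 31x² + 8x + 3.
Step 4: lead(−2x⁵ + x⁴ + 19x³ − 31x² + 8x + 3) ÷ lead(D) = −2x⁵ ÷ x² = −2x³. Subtract (−2x³)·D = −2x⁵ + 6x⁴ − 4x³. Remainder: −5x⁴ + 23x³ − 31x² + 8x + 3.
Step 5: lead(−5x⁴ + 23x³ − 31x² + 8x + 3) ÷ lead(D) = −5x⁴ ÷ x² = −5x². Subtract (−5x²)·D = −5x⁴ + 15x³ − 10x². Remainder: 8x³ − 21x² + 8x + 3.
Step 6: lead(8x³ − 21x² + 8x + 3) ÷ lead(D) = 8x³ ÷ x² = 8x. Subtract (8x)·D = 8x³ − 24x² + 16x. Remainder: 3x² − 8x + 3.
Step 7: lead(3x² − 8x + 3) ÷ lead(D) = 3x² ÷ x² = 3. Subtract (3)·D = 3x² − 9x + 6. Remainder: x − 3.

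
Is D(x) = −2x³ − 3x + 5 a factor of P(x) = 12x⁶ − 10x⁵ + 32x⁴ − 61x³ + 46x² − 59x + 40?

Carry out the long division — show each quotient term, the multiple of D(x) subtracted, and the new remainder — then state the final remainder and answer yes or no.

R(x) = 0, so D(x) is a factor of P(x). yes

Step 1: lead(12x⁶ − 10x⁵ + 32x⁴ − 61x³ + 46x² − 59x + 40) ÷ lead(D) = 12x⁶ ÷ −2x³ = −6x³. Subtract (−6x³)·D = 12x⁶ + 18x⁴ − 30x³. Remainder: −10x⁵ + 14x⁴ − 31x³ + 46x² − 59x + 40.
Step 2: lead(−10x⁵ + 14x⁴ − 31x³ + 46x² − 59x + 40) ÷ lead(D) = −10x⁵ ÷ −2x³ = 5x². Subtract (5x²)·D = −10x⁵ − 15x³ + 25x². Remainder: 14x⁴ − 16x³ + 21x² − 59x + 40.
Step 3: lead(14x⁴ − 16x³ + 21x² − 59x + 40) ÷ lead(D) = 14x⁴ ÷ −2x³ = −7x. Subtract (−7x)·D = 14x⁴ + 21x² − 35x. Remainder: −16x³ − 24x + 40.
Step 4: lead(−16x³ − 24x + 40) ÷ lead(D) = −16x³ ÷ −2x³ = 8. Subtract (8)·D = −16x³ − 24x + 40. Remainder: 0.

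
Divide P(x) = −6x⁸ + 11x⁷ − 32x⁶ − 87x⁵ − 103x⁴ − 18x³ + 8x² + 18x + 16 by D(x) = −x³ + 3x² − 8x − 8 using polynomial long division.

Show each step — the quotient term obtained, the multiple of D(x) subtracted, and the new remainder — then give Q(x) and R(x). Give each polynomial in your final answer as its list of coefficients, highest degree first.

Q = [6, 7, 5, -2, 1, -3]; R = [9, 2, -8]

Step 1: lead(−6x⁸ + 11x⁷ − 32x⁶ − 87x⁵ − 103x⁴ − 18x³ + 8x² + 18x + 16) ÷ lead(D) = −6x⁸ ÷ −x³ = 6x⁵. Subtract (6x⁵)·D = −6x⁸ + 18x⁷ − 48x⁶ − 48x⁵. Remainder: −7x⁷ + 16x⁶ − 39x⁵ − 103x⁴ − 18x³ + 8x² + 18x + 16.
Step 2: lead(−7x⁷ + 16x⁶ − 39x⁵ − 103x⁴ − 18x³ + 8x² + 18x + 16) ÷ lead(D) = −7x⁷ ÷ −x³ = 7x⁴. Subtract (7x⁴)·D = −7x⁷ + 21x⁶ − 56x⁵ − 56x⁴. Remainder: −5x⁶ + 17x⁵ − 47x⁴ − 18x³ + 8x² + 18x + 16.
Step 3: lead(−5x⁶ + 17x⁵ − 47x⁴ − 18x³ + 8x² + 18x + 16) ÷ lead(D) = −5x⁶ ÷ −x³ = 5x³. Subtract (5x³)·D = −5x⁶ + 15x⁵ − 40x⁴ − 40x³. Remainder: 2x⁵ − 7x⁴ + 22x³ + 8x² + 18x + 16.
Step 4: lead(2x⁵ − 7x⁴ + 22x³ + 8x² + 18x + 16) ÷ lead(D) = 2x⁵ ÷ −x³ = −2x². Subtract (−2x²)·D = 2x⁵ − 6x⁴ + 16x³ + 16x². Remainder: −x⁴ + 6x³ − 8x² + 18x + 16.
Step 5: lead(−x⁴ + 6x³ − 8x² + 18x + 16) ÷ lead(D) = −x⁴ ÷ −x³ = x. Subtract (x)·D = −x⁴ + 3x³ − 8x² − 8x. Remainder: 3x³ + 26x + 16.
Step 6: lead(3x³ + 26x + 16) ÷ lead(D) = 3x³ ÷ −x³ = −3. Subtract (−3)·D = 3x³ − 9x² + 24x + 24. Remainder: 9x² + 2x − 8.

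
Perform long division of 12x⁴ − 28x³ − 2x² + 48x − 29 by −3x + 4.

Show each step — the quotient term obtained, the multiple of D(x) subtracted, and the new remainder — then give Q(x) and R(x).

Q(x) = −4x³ + 4x² + 6x − 8; R(x) = 3

Step 1: lead(12x⁴ − 28x³ − 2x² + 48x − 29) ÷ lead(D) = 12x⁴ ÷ −3x = −4x³. Subtract (−4x³)·D = 12x⁴ − 16x³. Remainder: −12x³ − 2x² + 48x − 29.
Step 2: lead(−12x³ − 2x² + 48x − 29) ÷ lead(D) = −12x³ ÷ −3x = 4x². Subtract (4x²)·D = −12x³ + 16x². Remainder: −18x² + 48x − 29.
Step 3: lead(−18x² + 48x − 29) ÷ lead(D) = −18x² ÷ −3x = 6x. Subtract (6x)·D = −18x² + 24x. Remainder: 24x − 29.
Step 4: lead(24x − 29) ÷ lead(D) = 24x ÷ −3x = −8. Subtract (−8)·D = 24x − 32. Remainder: 3.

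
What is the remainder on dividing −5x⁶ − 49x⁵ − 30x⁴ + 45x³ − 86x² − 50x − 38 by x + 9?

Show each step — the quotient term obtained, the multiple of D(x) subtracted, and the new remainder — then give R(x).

R(x) = 7

Step 1: lead(−5x⁶ − 49x⁵ − 30x⁴ + 45x³ − 86x² − 50x − 38) ÷ lead(D) = −5x⁶ ÷ x = −5x⁵. Subtract (−5x⁵)·D = −5x⁶ − 45x⁵. Remainder: −4x⁵ − 30x⁴ + 45x³ − 86x² − 50x − 38.
Step 2: lead(−4x⁵ − 30x⁴ + 45x³ − 86x² − 50x − 38) ÷ lead(D) = −4x⁵ ÷ x = −4x⁴. Subtract (−4x⁴)·D = −4x⁵ − 36x⁴. Remainder: 6x⁴ + 45x³ − 86x² − 50x − 38.
Step 3: lead(6x⁴ + 45x³ − 86x² − 50x − 38) ÷ lead(D) = 6x⁴ ÷ x = 6x³. Subtract (6x³)·D = 6x⁴ + 54x³. Remainder: −9x³ − 86x² − 50x − 38.
Step 4: lead(−9x³ − 86x² − 50x − 38) ÷ lead(D) = −9x³ ÷ x = −9x². Subtract (−9x²)·D = −9x³ − 81x². Remainder: −5x² − 50x − 38.
Step 5: lead(−5x² − 50x − 38) ÷ lead(D) = −5x² ÷ x = −5x. Subtract (−5x)·D = −5x² − 45x. Remainder: −5x − 38.
Step 6: lead(−5x − 38) ÷ lead(D) = −5x ÷ x = −5. Subtract (−5)·D = −5x − 45. Remainder: 7.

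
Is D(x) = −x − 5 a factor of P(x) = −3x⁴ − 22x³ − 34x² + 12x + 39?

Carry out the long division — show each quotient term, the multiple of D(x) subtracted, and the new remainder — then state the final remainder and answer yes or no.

Step 1: lead(−3x⁴ − 22x³ − 34x² + 12x + 39) ÷ lead(D) = −3x⁴ ÷ −x = 3x³. Subtract (3x³)·D = −3x⁴ − 15x³. Remainder: −7x³ − 34x² + 12x + 39.
Step 2: lead(−7x³ − 34x² + 12x + 39) ÷ lead(D) = −7x³ ÷ −x = 7x². Subtract (7x²)·D = −7x³ − 35x². Remainder: x² + 12x + 39.
Step 3: lead(x² + 12x + 39) ÷ lead(D) = x² ÷ −x = −x. Subtract (−x)·D = x² + 5x. Remainder: 7x + 39.
Step 4: lead(7x + 39) ÷ lead(D) = 7x ÷ −x = −7. Subtract (−7)·D = 7x + 35. Remainder: 4.

R(x) = 4, so D(x) is not a factor of P(x). no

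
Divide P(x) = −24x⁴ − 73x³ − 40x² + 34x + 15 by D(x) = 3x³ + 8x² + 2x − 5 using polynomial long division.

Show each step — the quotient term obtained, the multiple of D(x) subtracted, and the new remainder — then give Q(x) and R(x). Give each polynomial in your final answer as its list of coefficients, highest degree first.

Q = [-8, -3]; R = [0]

Step 1: lead(−24x⁴ − 73x³ − 40x² + 34x + 15) ÷ lead(D) = −24x⁴ ÷ 3x³ = −8x. Subtract (−8x)·D = −24x⁴ − 64x³ − 16x² + 40x. Remainder: −9x³ − 24x² − 6x + 15.
Step 2: lead(−9x³ − 24x² − 6x + 15) ÷ lead(D) = −9x³ ÷ 3x³ = −3. Subtract (−3)·D = −9x³ − 24x² − 6x + 15. Remainder: 0.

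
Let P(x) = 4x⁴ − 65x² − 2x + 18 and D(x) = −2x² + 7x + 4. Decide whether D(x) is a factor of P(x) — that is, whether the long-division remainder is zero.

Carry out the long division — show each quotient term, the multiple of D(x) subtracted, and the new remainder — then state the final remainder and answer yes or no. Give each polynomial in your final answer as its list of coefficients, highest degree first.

Step 1: lead(4x⁴ − 65x² − 2x + 18) ÷ lead(D) = 4x⁴ ÷ −2x² = −2x². Subtract (−2x²)·D = 4x⁴ − 14x³ − 8x². Remainder: 14x³ − 57x² − 2x + 18.
Step 2: lead(14x³ − 57x² − 2x + 18) ÷ lead(D) = 14x³ ÷ −2x² = −7x. Subtract (−7x)·D = 14x³ − 49x² − 28x. Remainder: −8x² + 26x + 18.
Step 3: lead(−8x² + 26x + 18) ÷ lead(D) = −8x² ÷ −2x² = 4. Subtract (4)·D = −8x² + 28x + 16. Remainder: −2x + 2.

R = [-2, 2], so D(x) is not a factor of P(x). no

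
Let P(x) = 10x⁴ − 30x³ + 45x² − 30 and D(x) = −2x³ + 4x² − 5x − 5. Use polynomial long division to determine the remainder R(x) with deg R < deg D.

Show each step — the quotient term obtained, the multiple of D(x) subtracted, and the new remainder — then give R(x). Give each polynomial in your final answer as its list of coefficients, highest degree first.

Step 1: lead(10x⁴ − 30x³ + 45x² − 30) ÷ lead(D) = 10x⁴ ÷ −2x³ = −5x. Subtract (−5x)·D = 10x⁴ − 20x³ + 25x² + 25x. Remainder: −10x³ + 20x² − 25x − 30.
Step 2: lead(−10x³ + 20x² − 25x − 30) ÷ lead(D) = −10x³ ÷ −2x³ = 5. Subtract (5)·D = −10x³ + 20x² − 25x − 25. Remainder: −5.

R = [-5]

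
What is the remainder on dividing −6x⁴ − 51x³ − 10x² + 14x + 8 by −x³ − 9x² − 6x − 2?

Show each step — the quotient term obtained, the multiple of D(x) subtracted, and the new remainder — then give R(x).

R(x) = −x² + 8x + 2

Step 1: lead(−6x⁴ − 51x³ − 10x² + 14x + 8) ÷ lead(D) = −6x⁴ ÷ −x³ = 6x. Subtract (6x)·D = −6x⁴ − 54x³ − 36x² − 12x. Remainder: 3x³ + 26x² + 26x + 8.
Step 2: lead(3x³ + 26x² + 26x + 8) ÷ lead(D) = 3x³ ÷ −x³ = −3. Subtract (−3)·D = 3x³ + 27x² + 18x + 6. Remainder: −x² + 8x + 2.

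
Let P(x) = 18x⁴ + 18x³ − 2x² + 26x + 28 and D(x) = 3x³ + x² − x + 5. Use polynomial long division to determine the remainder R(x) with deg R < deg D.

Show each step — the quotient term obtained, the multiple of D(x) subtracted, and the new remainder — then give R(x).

Step 1: lead(18x⁴ + 18x³ − 2x² + 26x + 28) ÷ lead(D) = 18x⁴ ÷ 3x³ = 6x. Subtract (6x)·D = 18x⁴ + 6x³ − 6x² + 30x. Remainder: 12x³ + 4x² − 4x + 28.
Step 2: lead(12x³ + 4x² − 4x + 28) ÷ lead(D) = 12x³ ÷ 3x³ = 4. Subtract (4)·D = 12x³ + 4x² − 4x + 20. Remainder: 8.

R(x) = 8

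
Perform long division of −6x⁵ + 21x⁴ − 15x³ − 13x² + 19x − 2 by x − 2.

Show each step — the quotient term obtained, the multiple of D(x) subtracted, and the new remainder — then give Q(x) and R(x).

Q(x) = −6x⁴ + 9x³ + 3x² − 7x + 5; R(x) = 8

Step 1: lead(−6x⁵ + 21x⁴ − 15x³ − 13x² + 19x − 2) ÷ lead(D) = −6x⁵ ÷ x = −6x⁴. Subtract (−6x⁴)·D = −6x⁵ + 12x⁴. Remainder: 9x⁴ − 15x³ − 13x² + 19x − 2.
Step 2: lead(9x⁴ − 15x³ − 13x² + 19x − 2) ÷ lead(D) = 9x⁴ ÷ x = 9x³. Subtract (9x³)·D = 9x⁴ − 18x³. Remainder: 3x³ − 13x² + 19x − 2.
Step 3: lead(3x³ − 13x² + 19x − 2) ÷ lead(D) = 3x³ ÷ x = 3x². Subtract (3x²)·D = 3x³ − 6x². Remainder: −7x² + 19x − 2.
Step 4: lead(−7x² + 19x − 2) ÷ lead(D) = −7x² ÷ x = −7x. Subtract (−7x)·D = −7x² + 14x. Remainder: 5x − 2.
Step 5: lead(5x − 2) ÷ lead(D) = 5x ÷ x = 5. Subtract (5)·D = 5x − 10. Remainder: 8.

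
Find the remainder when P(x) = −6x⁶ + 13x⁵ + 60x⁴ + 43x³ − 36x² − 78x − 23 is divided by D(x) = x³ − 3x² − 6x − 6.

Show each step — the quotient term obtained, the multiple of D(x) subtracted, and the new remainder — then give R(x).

Step 1: lead(−6x⁶ + 13x⁵ + 60x⁴ + 43x³ − 36x² − 78x − 23) ÷ lead(D) = −6x⁶ ÷ x³ = −6x³. Subtract (−6x³)·D = −6x⁶ + 18x⁵ + 36x⁴ + 36x³. Remainder: −5x⁵ + 24x⁴ + 7x³ − 36x² − 78x − 23.
Step 2: lead(−5x⁵ + 24x⁴ + 7x³ − 36x² − 78x − 23) ÷ lead(D) = −5x⁵ ÷ x³ = −5x². Subtract (−5x²)·D = −5x⁵ + 15x⁴ + 30x³ + 30x². Remainder: 9x⁴ − 23x³ − 66x² − 78x − 23.
Step 3: lead(9x⁴ − 23x³ − 66x² − 78x − 23) ÷ lead(D) = 9x⁴ ÷ x³ = 9x. Subtract (9x)·D = 9x⁴ − 27x³ − 54x² − 54x. Remainder: 4x³ − 12x² − 24x − 23.
Step 4: lead(4x³ − 12x² − 24x − 23) ÷ lead(D) = 4x³ ÷ x³ = 4. Subtract (4)·D = 4x³ − 12x² − 24x − 24. Remainder: 1.

R(x) = 1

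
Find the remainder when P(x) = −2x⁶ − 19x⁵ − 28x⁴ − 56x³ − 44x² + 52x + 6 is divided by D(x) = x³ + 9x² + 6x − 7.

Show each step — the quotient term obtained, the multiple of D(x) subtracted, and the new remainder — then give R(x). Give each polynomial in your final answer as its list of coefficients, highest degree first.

R = [9, -1]

Step 1: lead(−2x⁶ − 19x⁵ − 28x⁴ − 56x³ − 44x² + 52x + 6) ÷ lead(D) = −2x⁶ ÷ x³ = −2x³. Subtract (−2x³)·D = −2x⁶ − 18x⁵ − 12x⁴ + 14x³. Remainder: −x⁵ − 16x⁴ − 70x³ − 44x² + 52x + 6.
Step 2: lead(−x⁵ − 16x⁴ − 70x³ − 44x² + 52x + 6) ÷ lead(D) = −x⁵ ÷ x³ = −x². Subtract (−x²)·D = −x⁵ − 9x⁴ − 6x³ + 7x². Remainder: −7x⁴ − 64x³ − 51x² + 52x + 6.
Step 3: lead(−7x⁴ − 64x³ − 51x² + 52x + 6) ÷ lead(D) = −7x⁴ ÷ x³ = −7x. Subtract (−7x)·D = −7x⁴ − 63x³ − 42x² + 49x. Remainder: −x³ − 9x² + 3x + 6.
Step 4: lead(−x³ − 9x² + 3x + 6) ÷ lead(D) = −x³ ÷ x³ = −1. Subtract (−1)·D = −x³ − 9x² − 6x + 7. Remainder: 9x − 1.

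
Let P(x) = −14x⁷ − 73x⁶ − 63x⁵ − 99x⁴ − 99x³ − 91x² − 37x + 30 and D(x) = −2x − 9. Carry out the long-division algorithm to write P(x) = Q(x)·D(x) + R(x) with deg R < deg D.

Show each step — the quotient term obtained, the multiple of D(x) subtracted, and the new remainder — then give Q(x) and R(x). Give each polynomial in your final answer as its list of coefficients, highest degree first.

Q = [7, 5, 9, 9, 9, 5, -4]; R = [-6]

Step 1: lead(−14x⁷ − 73x⁶ − 63x⁵ − 99x⁴ − 99x³ − 91x² − 37x + 30) ÷ lead(D) = −14x⁷ ÷ −2x = 7x⁶. Subtract (7x⁶)·D = −14x⁷ − 63x⁶. Remainder: −10x⁶ − 63x⁵ − 99x⁴ − 99x³ − 91x² − 37x + 30.
Step 2: lead(−10x⁶ − 63x⁵ − 99x⁴ − 99x³ − 91x² − 37x + 30) ÷ lead(D) = −10x⁶ ÷ −2x = 5x⁵. Subtract (5x⁵)·D = −10x⁶ − 45x⁵. Remainder: −18x⁵ − 99x⁴ − 99x³ − 91x² − 37x + 30.
Step 3: lead(−18x⁵ − 99x⁴ − 99x³ − 91x² − 37x + 30) ÷ lead(D) = −18x⁵ ÷ −2x = 9x⁴. Subtract (9x⁴)·D = −18x⁵ − 81x⁴. Remainder: −18x⁴ − 99x³ − 91x² − 37x + 30.
Step 4: lead(−18x⁴ − 99x³ − 91x² − 37x + 30) ÷ lead(D) = −18x⁴ ÷ −2x = 9x³. Subtract (9x³)·D = −18x⁴ − 81x³. Remainder: −18x³ − 91x² − 37x + 30.
Step 5: lead(−18x³ − 91x² − 37x + 30) ÷ lead(D) = −18x³ ÷ −2x = 9x². Subtract (9x²)·D = −18x³ − 81x². Remainder: −10x² − 37x + 30.
Step 6: lead(−10x² − 37x + 30) ÷ lead(D) = −10x² ÷ −2x = 5x. Subtract (5x)·D = −10x² − 45x. Remainder: 8x + 30.
Step 7: lead(8x + 30) ÷ lead(D) = 8x ÷ −2x = −4. Subtract (−4)·D = 8x + 36. Remainder: −6.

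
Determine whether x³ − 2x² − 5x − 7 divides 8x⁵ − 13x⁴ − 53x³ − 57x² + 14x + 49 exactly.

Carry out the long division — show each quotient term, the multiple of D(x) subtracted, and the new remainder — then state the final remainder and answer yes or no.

Step 1: lead(8x⁵ − 13x⁴ − 53x³ − 57x² + 14x + 49) ÷ lead(D) = 8x⁵ ÷ x³ = 8x². Subtract (8x²)·D = 8x⁵ − 16x⁴ − 40x³ − 56x². Remainder: 3x⁴ − 13x³ − x² + 14x + 49.
Step 2: lead(3x⁴ − 13x³ − x² + 14x + 49) ÷ lead(D) = 3x⁴ ÷ x³ = 3x. Subtract (3x)·D = 3x⁴ − 6x³ − 15x² − 21x. Remainder: −7x³ + 14x² + 35x + 49.
Step 3: lead(−7x³ + 14x² + 35x + 49) ÷ lead(D) = −7x³ ÷ x³ = −7. Subtract (−7)·D = −7x³ + 14x² + 35x + 49. Remainder: 0.

R(x) = 0, so D(x) is a factor of P(x). yes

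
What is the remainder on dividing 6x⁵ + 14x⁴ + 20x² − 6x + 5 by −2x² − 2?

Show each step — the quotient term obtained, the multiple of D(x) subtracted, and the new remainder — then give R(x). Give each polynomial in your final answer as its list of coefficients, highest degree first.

R = [-1]

Step 1: lead(6x⁵ + 14x⁴ + 20x² − 6x + 5) ÷ lead(D) = 6x⁵ ÷ −2x² = −3x³. Subtract (−3x³)·D = 6x⁵ + 6x³. Remainder: 14x⁴ − 6x³ + 20x² − 6x + 5.
Step 2: lead(14x⁴ − 6x³ + 20x² − 6x + 5) ÷ lead(D) = 14x⁴ ÷ −2x² = −7x². Subtract (−7x²)·D = 14x⁴ + 14x². Remainder: −6x³ + 6x² − 6x + 5.
Step 3: lead(−6x³ + 6x² − 6x + 5) ÷ lead(D) = −6x³ ÷ −2x² = 3x. Subtract (3x)·D = −6x³ − 6x. Remainder: 6x² + 5.
Step 4: lead(6x² + 5) ÷ lead(D) = 6x² ÷ −2x² = −3. Subtract (−3)·D = 6x² + 6. Remainder: −1.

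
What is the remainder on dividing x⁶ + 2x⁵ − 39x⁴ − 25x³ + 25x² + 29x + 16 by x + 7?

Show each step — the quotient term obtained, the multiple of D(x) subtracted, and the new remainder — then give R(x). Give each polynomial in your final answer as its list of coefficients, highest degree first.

R = [9]

Step 1: lead(x⁶ + 2x⁵ − 39x⁴ − 25x³ + 25x² + 29x + 16) ÷ lead(D) = x⁶ ÷ x = x⁵. Subtract (x⁵)·D = x⁶ + 7x⁵. Remainder: −5x⁵ − 39x⁴ − 25x³ + 25x² + 29x + 16.
Step 2: lead(−5x⁵ − 39x⁴ − 25x³ + 25x² + 29x + 16) ÷ lead(D) = −5x⁵ ÷ x = −5x⁴. Subtract (−5x⁴)·D = −5x⁵ − 35x⁴. Remainder: −4x⁴ − 25x³ + 25x² + 29x + 16.
Step 3: lead(−4x⁴ − 25x³ + 25x² + 29x + 16) ÷ lead(D) = −4x⁴ ÷ x = −4x³. Subtract (−4x³)·D = −4x⁴ − 28x³. Remainder: 3x³ + 25x² + 29x + 16.
Step 4: lead(3x³ + 25x² + 29x + 16) ÷ lead(D) = 3x³ ÷ x = 3x². Subtract (3x²)·D = 3x³ + 21x². Remainder: 4x² + 29x + 16.
Step 5: lead(4x² + 29x + 16) ÷ lead(D) = 4x² ÷ x = 4x. Subtract (4x)·D = 4x² + 28x. Remainder: x + 16.
Step 6: lead(x + 16) ÷ lead(D) = x ÷ x = 1. Subtract (1)·D = x + 7. Remainder: 9.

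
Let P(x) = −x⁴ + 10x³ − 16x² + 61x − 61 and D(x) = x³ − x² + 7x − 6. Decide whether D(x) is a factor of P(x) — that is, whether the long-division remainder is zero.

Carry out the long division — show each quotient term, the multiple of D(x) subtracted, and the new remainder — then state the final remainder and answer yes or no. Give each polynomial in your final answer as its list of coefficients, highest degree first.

R = [-8, -7], so D(x) is not a factor of P(x). no

Step 1: lead(−x⁴ + 10x³ − 16x² + 61x − 61) ÷ lead(D) = −x⁴ ÷ x³ = −x. Subtract (−x)·D = −x⁴ + x³ − 7x² + 6x. Remainder: 9x³ − 9x² + 55x − 61.
Step 2: lead(9x³ − 9x² + 55x − 61) ÷ lead(D) = 9x³ ÷ x³ = 9. Subtract (9)·D = 9x³ − 9x² + 63x − 54. Remainder: −8x − 7.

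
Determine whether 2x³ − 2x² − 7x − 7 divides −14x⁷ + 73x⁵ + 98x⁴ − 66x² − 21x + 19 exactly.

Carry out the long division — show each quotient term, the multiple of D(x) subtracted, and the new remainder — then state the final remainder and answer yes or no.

Step 1: lead(−14x⁷ + 73x⁵ + 98x⁴ − 66x² − 21x + 19) ÷ lead(D) = −14x⁷ ÷ 2x³ = −7x⁴. Subtract (−7x⁴)·D = −14x⁷ + 14x⁶ + 49x⁵ + 49x⁴. Remainder: −14x⁶ + 24x⁵ + 49x⁴ − 66x² − 21x + 19.
Step 2: lead(−14x⁶ + 24x⁵ + 49x⁴ − 66x² − 21x + 19) ÷ lead(D) = −14x⁶ ÷ 2x³ = −7x³. Subtract (−7x³)·D = −14x⁶ + 14x⁵ + 49x⁴ + 49x³. Remainder: 10x⁵ − 49x³ − 66x² − 21x + 19.
Step 3: lead(10x⁵ − 49x³ − 66x² − 21x + 19) ÷ lead(D) = 10x⁵ ÷ 2x³ = 5x². Subtract (5x²)·D = 10x⁵ − 10x⁴ − 35x³ − 35x². Remainder: 10x⁴ − 14x³ − 31x² − 21x + 19.
Step 4: lead(10x⁴ − 14x³ − 31x² − 21x + 19) ÷ lead(D) = 10x⁴ ÷ 2x³ = 5x. Subtract (5x)·D = 10x⁴ − 10x³ − 35x² − 35x. Remainder: −4x³ + 4x² + 14x + 19.
Step 5: lead(−4x³ + 4x² + 14x + 19) ÷ lead(D) = −4x³ ÷ 2x³ = −2. Subtract (−2)·D = −4x³ + 4x² + 14x + 14. Remainder: 5.

R(x) = 5, so D(x) is not a factor of P(x). no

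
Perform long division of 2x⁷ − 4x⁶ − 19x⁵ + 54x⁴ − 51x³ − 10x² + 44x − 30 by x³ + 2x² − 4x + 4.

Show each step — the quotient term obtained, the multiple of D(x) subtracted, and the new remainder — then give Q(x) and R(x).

Q(x) = 2x⁴ − 8x³ + 5x² + 4x − 7; R(x) = −2

Step 1: lead(2x⁷ − 4x⁶ − 19x⁵ + 54x⁴ − 51x³ − 10x² + 44x − 30) ÷ lead(D) = 2x⁷ ÷ x³ = 2x⁴. Subtract (2x⁴)·D = 2x⁷ + 4x⁶ − 8x⁵ + 8x⁴. Remainder: −8x⁶ − 11x⁵ + 46x⁴ − 51x³ − 10x² + 44x − 30.
Step 2: lead(−8x⁶ − 11x⁵ + 46x⁴ − 51x³ − 10x² + 44x − 30) ÷ lead(D) = −8x⁶ ÷ x³ = −8x³. Subtract (−8x³)·D = −8x⁶ − 16x⁵ + 32x⁴ − 32x³. Remainder: 5x⁵ + 14x⁴ − 19x³ − 10x² + 44x − 30.
Step 3: lead(5x⁵ + 14x⁴ − 19x³ − 10x² + 44x − 30) ÷ lead(D) = 5x⁵ ÷ x³ = 5x². Subtract (5x²)·D = 5x⁵ + 10x⁴ − 20x³ + 20x². Remainder: 4x⁴ + x³ − 30x² + 44x − 30.
Step 4: lead(4x⁴ + x³ − 30x² + 44x − 30) ÷ lead(D) = 4x⁴ ÷ x³ = 4x. Subtract (4x)·D = 4x⁴ + 8x³ − 16x² + 16x. Remainder: −7x³ − 14x² + 28x − 30.
Step 5: lead(−7x³ − 14x² + 28x − 30) ÷ lead(D) = −7x³ ÷ x³ = −7. Subtract (−7)·D = −7x³ − 14x² + 28x − 28. Remainder: −2.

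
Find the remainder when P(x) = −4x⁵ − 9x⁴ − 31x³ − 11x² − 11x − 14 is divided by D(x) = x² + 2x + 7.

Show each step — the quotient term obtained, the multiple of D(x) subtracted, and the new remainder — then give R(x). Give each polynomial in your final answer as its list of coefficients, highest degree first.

R = [0]

Step 1: lead(−4x⁵ − 9x⁴ − 31x³ − 11x² − 11x − 14) ÷ lead(D) = −4x⁵ ÷ x² = −4x³. Subtract (−4x³)·D = −4x⁵ − 8x⁴ − 28x³. Remainder: −x⁴ − 3x³ − 11x² − 11x − 14.
Step 2: lead(−x⁴ − 3x³ − 11x² − 11x − 14) ÷ lead(D) = −x⁴ ÷ x² = −x². Subtract (−x²)·D = −x⁴ − 2x³ − 7x². Remainder: −x³ − 4x² − 11x − 14.
Step 3: lead(−x³ − 4x² − 11x − 14) ÷ lead(D) = −x³ ÷ x² = −x. Subtract (−x)·D = −x³ − 2x² − 7x. Remainder: −2x² − 4x − 14.
Step 4: lead(−2x² − 4x − 14) ÷ lead(D) = −2x² ÷ x² = −2. Subtract (−2)·D = −2x² − 4x − 14. Remainder: 0.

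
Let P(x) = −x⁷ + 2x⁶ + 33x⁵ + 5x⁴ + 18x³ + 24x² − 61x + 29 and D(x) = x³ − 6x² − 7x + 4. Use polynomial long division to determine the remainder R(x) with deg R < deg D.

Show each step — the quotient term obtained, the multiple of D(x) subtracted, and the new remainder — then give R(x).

Step 1: lead(−x⁷ + 2x⁶ + 33x⁵ + 5x⁴ + 18x³ + 24x² − 61x + 29) ÷ lead(D) = −x⁷ ÷ x³ = −x⁴. Subtract (−x⁴)·D = −x⁷ + 6x⁶ + 7x⁵ − 4x⁴. Remainder: −4x⁶ + 26x⁵ + 9x⁴ + 18x³ + 24x² − 61x + 29.
Step 2: lead(−4x⁶ + 26x⁵ + 9x⁴ + 18x³ + 24x² − 61x + 29) ÷ lead(D) = −4x⁶ ÷ x³ = −4x³. Subtract (−4x³)·D = −4x⁶ + 24x⁵ + 28x⁴ − 16x³. Remainder: 2x⁵ − 19x⁴ + 34x³ + 24x² − 61x + 29.
Step 3: lead(2x⁵ − 19x⁴ + 34x³ + 24x² − 61x + 29) ÷ lead(D) = 2x⁵ ÷ x³ = 2x². Subtract (2x²)·D = 2x⁵ − 12x⁴ − 14x³ + 8x². Remainder: −7x⁴ + 48x³ + 16x² − 61x + 29.
Step 4: lead(−7x⁴ + 48x³ + 16x² − 61x + 29) ÷ lead(D) = −7x⁴ ÷ x³ = −7x. Subtract (−7x)·D = −7x⁴ + 42x³ + 49x² − 28x. Remainder: 6x³ − 33x² − 33x + 29.
Step 5: lead(6x³ − 33x² − 33x + 29) ÷ lead(D) = 6x³ ÷ x³ = 6. Subtract (6)·D = 6x³ − 36x² − 42x + 24. Remainder: 3x² + 9x + 5.

R(x) = 3x² + 9x + 5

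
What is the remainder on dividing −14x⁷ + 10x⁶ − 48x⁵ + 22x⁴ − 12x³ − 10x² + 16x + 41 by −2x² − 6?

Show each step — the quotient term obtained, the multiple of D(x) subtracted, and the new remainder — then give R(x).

R(x) = −2x − 1

Step 1: lead(−14x⁷ + 10x⁶ − 48x⁵ + 22x⁴ − 12x³ − 10x² + 16x + 41) ÷ lead(D) = −14x⁷ ÷ −2x² = 7x⁵. Subtract (7x⁵)·D = −14x⁷ − 42x⁵. Remainder: 10x⁶ − 6x⁵ + 22x⁴ − 12x³ − 10x² + 16x + 41.
Step 2: lead(10x⁶ − 6x⁵ + 22x⁴ − 12x³ − 10x² + 16x + 41) ÷ lead(D) = 10x⁶ ÷ −2x² = −5x⁴. Subtract (−5x⁴)·D = 10x⁶ + 30x⁴. Remainder: −6x⁵ − 8x⁴ − 12x³ − 10x² + 16x + 41.
Step 3: lead(−6x⁵ − 8x⁴ − 12x³ − 10x² + 16x + 41) ÷ lead(D) = −6x⁵ ÷ −2x² = 3x³. Subtract (3x³)·D = −6x⁵ − 18x³. Remainder: −8x⁴ + 6x³ − 10x² + 16x + 41.
Step 4: lead(−8x⁴ + 6x³ − 10x² + 16x + 41) ÷ lead(D) = −8x⁴ ÷ −2x² = 4x². Subtract (4x²)·D = −8x⁴ − 24x². Remainder: 6x³ + 14x² + 16x + 41.
Step 5: lead(6x³ + 14x² + 16x + 41) ÷ lead(D) = 6x³ ÷ −2x² = −3x. Subtract (−3x)·D = 6x³ + 18x. Remainder: 14x² − 2x + 41.
Step 6: lead(14x² − 2x + 41) ÷ lead(D) = 14x² ÷ −2x² = −7. Subtract (−7)·D = 14x² + 42. Remainder: −2x − 1.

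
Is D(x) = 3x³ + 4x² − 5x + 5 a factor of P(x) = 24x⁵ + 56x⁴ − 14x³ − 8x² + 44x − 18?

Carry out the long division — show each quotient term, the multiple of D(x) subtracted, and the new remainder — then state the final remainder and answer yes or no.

Step 1: lead(24x⁵ + 56x⁴ − 14x³ − 8x² + 44x − 18) ÷ lead(D) = 24x⁵ ÷ 3x³ = 8x². Subtract (8x²)·D = 24x⁵ + 32x⁴ − 40x³ + 40x². Remainder: 24x⁴ + 26x³ − 48x² + 44x − 18.
Step 2: lead(24x⁴ + 26x³ − 48x² + 44x − 18) ÷ lead(D) = 24x⁴ ÷ 3x³ = 8x. Subtract (8x)·D = 24x⁴ + 32x³ − 40x² + 40x. Remainder: −6x³ − 8x² + 4x − 18.
Step 3: lead(−6x³ − 8x² + 4x − 18) ÷ lead(D) = −6x³ ÷ 3x³ = −2. Subtract (−2)·D = −6x³ − 8x² + 10x − 10. Remainder: −6x − 8.

R(x) = −6x − 8, so D(x) is not a factor of P(x). no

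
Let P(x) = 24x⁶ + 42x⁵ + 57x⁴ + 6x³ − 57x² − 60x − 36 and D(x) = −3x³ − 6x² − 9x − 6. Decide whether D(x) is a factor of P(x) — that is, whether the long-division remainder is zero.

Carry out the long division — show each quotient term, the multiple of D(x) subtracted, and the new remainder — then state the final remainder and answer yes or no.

Step 1: lead(24x⁶ + 42x⁵ + 57x⁴ + 6x³ − 57x² − 60x − 36) ÷ lead(D) = 24x⁶ ÷ −3x³ = −8x³. Subtract (−8x³)·D = 24x⁶ + 48x⁵ + 72x⁴ + 48x³. Remainder: −6x⁵ − 15x⁴ − 42x³ − 57x² − 60x − 36.
Step 2: lead(−6x⁵ − 15x⁴ − 42x³ − 57x² − 60x − 36) ÷ lead(D) = −6x⁵ ÷ −3x³ = 2x². Subtract (2x²)·D = −6x⁵ − 12x⁴ − 18x³ − 12x². Remainder: −3x⁴ − 24x³ − 45x² − 60x − 36.
Step 3: lead(−3x⁴ − 24x³ − 45x² − 60x − 36) ÷ lead(D) = −3x⁴ ÷ −3x³ = x. Subtract (x)·D = −3x⁴ − 6x³ − 9x² − 6x. Remainder: −18x³ − 36x² − 54x − 36.
Step 4: lead(−18x³ − 36x² − 54x − 36) ÷ lead(D) = −18x³ ÷ −3x³ = 6. Subtract (6)·D = −18x³ − 36x² − 54x − 36. Remainder: 0.

R(x) = 0, so D(x) is a factor of P(x). yes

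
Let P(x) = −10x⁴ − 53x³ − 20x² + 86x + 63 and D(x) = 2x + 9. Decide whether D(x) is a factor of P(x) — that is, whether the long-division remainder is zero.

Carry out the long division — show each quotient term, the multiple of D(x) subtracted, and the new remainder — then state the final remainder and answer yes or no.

Step 1: lead(−10x⁴ − 53x³ − 20x² + 86x + 63) ÷ lead(D) = −10x⁴ ÷ 2x = −5x³. Subtract (−5x³)·D = −10x⁴ − 45x³. Remainder: −8x³ − 20x² + 86x + 63.
Step 2: lead(−8x³ − 20x² + 86x + 63) ÷ lead(D) = −8x³ ÷ 2x = −4x². Subtract (−4x²)·D = −8x³ − 36x². Remainder: 16x² + 86x + 63.
Step 3: lead(16x² + 86x + 63) ÷ lead(D) = 16x² ÷ 2x = 8x. Subtract (8x)·D = 16x² + 72x. Remainder: 14x + 63.
Step 4: lead(14x + 63) ÷ lead(D) = 14x ÷ 2x = 7. Subtract (7)·D = 14x + 63. Remainder: 0.

R(x) = 0, so D(x) is a factor of P(x). yes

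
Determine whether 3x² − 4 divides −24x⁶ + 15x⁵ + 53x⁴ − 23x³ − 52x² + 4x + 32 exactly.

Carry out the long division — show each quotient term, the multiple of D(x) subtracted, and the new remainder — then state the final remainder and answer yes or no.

R(x) = 0, so D(x) is a factor of P(x). yes

Step 1: lead(−24x⁶ + 15x⁵ + 53x⁴ − 23x³ − 52x² + 4x + 32) ÷ lead(D) = −24x⁶ ÷ 3x² = −8x⁴. Subtract (−8x⁴)·D = −24x⁶ + 32x⁴. Remainder: 15x⁵ + 21x⁴ − 23x³ − 52x² + 4x + 32.
Step 2: lead(15x⁵ + 21x⁴ − 23x³ − 52x² + 4x + 32) ÷ lead(D) = 15x⁵ ÷ 3x² = 5x³. Subtract (5x³)·D = 15x⁵ − 20x³. Remainder: 21x⁴ − 3x³ − 52x² + 4x + 32.
Step 3: lead(21x⁴ − 3x³ − 52x² + 4x + 32) ÷ lead(D) = 21x⁴ ÷ 3x² = 7x². Subtract (7x²)·D = 21x⁴ − 28x². Remainder: −3x³ − 24x² + 4x + 32.
Step 4: lead(−3x³ − 24x² + 4x + 32) ÷ lead(D) = −3x³ ÷ 3x² = −x. Subtract (−x)·D = −3x³ + 4x. Remainder: −24x² + 32.
Step 5: lead(−24x² + 32) ÷ lead(D) = −24x² ÷ 3x² = −8. Subtract (−8)·D = −24x² + 32. Remainder: 0.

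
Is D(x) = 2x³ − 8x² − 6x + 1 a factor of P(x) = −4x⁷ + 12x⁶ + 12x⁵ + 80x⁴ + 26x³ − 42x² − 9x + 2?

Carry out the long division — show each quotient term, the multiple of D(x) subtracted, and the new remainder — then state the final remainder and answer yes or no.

Step 1: lead(−4x⁷ + 12x⁶ + 12x⁵ + 80x⁴ + 26x³ − 42x² − 9x + 2) ÷ lead(D) = −4x⁷ ÷ 2x³ = −2x⁴. Subtract (−2x⁴)·D = −4x⁷ + 16x⁶ + 12x⁵ − 2x⁴. Remainder: −4x⁶ + 82x⁴ + 26x³ − 42x² − 9x + 2.
Step 2: lead(−4x⁶ + 82x⁴ + 26x³ − 42x² − 9x + 2) ÷ lead(D) = −4x⁶ ÷ 2x³ = −2x³. Subtract (−2x³)·D = −4x⁶ + 16x⁵ + 12x⁴ − 2x³. Remainder: −16x⁵ + 70x⁴ + 28x³ − 42x² − 9x + 2.
Step 3: lead(−16x⁵ + 70x⁴ + 28x³ − 42x² − 9x + 2) ÷ lead(D) = −16x⁵ ÷ 2x³ = −8x². Subtract (−8x²)·D = −16x⁵ + 64x⁴ + 48x³ − 8x². Remainder: 6x⁴ − 20x³ − 34x² − 9x + 2.
Step 4: lead(6x⁴ − 20x³ − 34x² − 9x + 2) ÷ lead(D) = 6x⁴ ÷ 2x³ = 3x. Subtract (3x)·D = 6x⁴ − 24x³ − 18x² + 3x. Remainder: 4x³ − 16x² − 12x + 2.
Step 5: lead(4x³ − 16x² − 12x + 2) ÷ lead(D) = 4x³ ÷ 2x³ = 2. Subtract (2)·D = 4x³ − 16x² − 12x + 2. Remainder: 0.

R(x) = 0, so D(x) is a factor of P(x). yes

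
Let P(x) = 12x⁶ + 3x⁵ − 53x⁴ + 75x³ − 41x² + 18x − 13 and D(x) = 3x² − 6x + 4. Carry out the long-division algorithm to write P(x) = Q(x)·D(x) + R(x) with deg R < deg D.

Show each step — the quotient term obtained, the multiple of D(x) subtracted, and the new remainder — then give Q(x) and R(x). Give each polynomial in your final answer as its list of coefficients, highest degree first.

Step 1: lead(12x⁶ + 3x⁵ − 53x⁴ + 75x³ − 41x² + 18x − 13) ÷ lead(D) = 12x⁶ ÷ 3x² = 4x⁴. Subtract (4x⁴)·D = 12x⁶ − 24x⁵ + 16x⁴. Remainder: 27x⁵ − 69x⁴ + 75x³ − 41x² + 18x − 13.
Step 2: lead(27x⁵ − 69x⁴ + 75x³ − 41x² + 18x − 13) ÷ lead(D) = 27x⁵ ÷ 3x² = 9x³. Subtract (9x³)·D = 27x⁵ − 54x⁴ + 36x³. Remainder: −15x⁴ + 39x³ − 41x² + 18x − 13.
Step 3: lead(−15x⁴ + 39x³ − 41x² + 18x − 13) ÷ lead(D) = −15x⁴ ÷ 3x² = −5x². Subtract (−5x²)·D = −15x⁴ + 30x³ − 20x². Remainder: 9x³ − 21x² + 18x − 13.
Step 4: lead(9x³ − 21x² + 18x − 13) ÷ lead(D) = 9x³ ÷ 3x² = 3x. Subtract (3x)·D = 9x³ − 18x² + 12x. Remainder: −3x² + 6x − 13.
Step 5: lead(−3x² + 6x − 13) ÷ lead(D) = −3x² ÷ 3x² = −1. Subtract (−1)·D = −3x² + 6x − 4. Remainder: −9.

Q = [4, 9, -5, 3, -1]; R = [-9]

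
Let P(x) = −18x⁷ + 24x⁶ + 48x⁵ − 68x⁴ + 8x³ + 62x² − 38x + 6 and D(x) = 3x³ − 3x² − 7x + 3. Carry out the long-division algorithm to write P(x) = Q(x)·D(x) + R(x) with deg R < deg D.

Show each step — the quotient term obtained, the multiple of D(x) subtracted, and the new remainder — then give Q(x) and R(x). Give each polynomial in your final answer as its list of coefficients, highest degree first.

Q = [-6, 2, 4, -8, 2]; R = [0]

Step 1: lead(−18x⁷ + 24x⁶ + 48x⁵ − 68x⁴ + 8x³ + 62x² − 38x + 6) ÷ lead(D) = −18x⁷ ÷ 3x³ = −6x⁴. Subtract (−6x⁴)·D = −18x⁷ + 18x⁶ + 42x⁵ − 18x⁴. Remainder: 6x⁶ + 6x⁵ − 50x⁴ + 8x³ + 62x² − 38x + 6.
Step 2: lead(6x⁶ + 6x⁵ − 50x⁴ + 8x³ + 62x² − 38x + 6) ÷ lead(D) = 6x⁶ ÷ 3x³ = 2x³. Subtract (2x³)·D = 6x⁶ − 6x⁵ − 14x⁴ + 6x³. Remainder: 12x⁵ − 36x⁴ + 2x³ + 62x² − 38x + 6.
Step 3: lead(12x⁵ − 36x⁴ + 2x³ + 62x² − 38x + 6) ÷ lead(D) = 12x⁵ ÷ 3x³ = 4x². Subtract (4x²)·D = 12x⁵ − 12x⁴ − 28x³ + 12x². Remainder: −24x⁴ + 30x³ + 50x² − 38x + 6.
Step 4: lead(−24x⁴ + 30x³ + 50x² − 38x + 6) ÷ lead(D) = −24x⁴ ÷ 3x³ = −8x. Subtract (−8x)·D = −24x⁴ + 24x³ + 56x² − 24x. Remainder: 6x³ − 6x² − 14x + 6.
Step 5: lead(6x³ − 6x² − 14x + 6) ÷ lead(D) = 6x³ ÷ 3x³ = 2. Subtract (2)·D = 6x³ − 6x² − 14x + 6. Remainder: 0.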